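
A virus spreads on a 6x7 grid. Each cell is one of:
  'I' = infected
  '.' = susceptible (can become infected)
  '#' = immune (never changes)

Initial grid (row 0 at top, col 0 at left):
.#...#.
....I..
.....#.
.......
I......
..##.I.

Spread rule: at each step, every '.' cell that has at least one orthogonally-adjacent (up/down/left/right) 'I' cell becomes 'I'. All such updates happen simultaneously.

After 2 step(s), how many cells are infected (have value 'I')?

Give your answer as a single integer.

Step 0 (initial): 3 infected
Step 1: +10 new -> 13 infected
Step 2: +12 new -> 25 infected

Answer: 25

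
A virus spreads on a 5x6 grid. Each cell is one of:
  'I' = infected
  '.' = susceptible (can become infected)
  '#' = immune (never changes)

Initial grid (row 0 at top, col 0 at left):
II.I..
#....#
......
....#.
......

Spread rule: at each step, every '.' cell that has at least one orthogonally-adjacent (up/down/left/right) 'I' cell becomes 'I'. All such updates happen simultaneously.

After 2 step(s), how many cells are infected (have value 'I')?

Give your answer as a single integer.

Answer: 12

Derivation:
Step 0 (initial): 3 infected
Step 1: +4 new -> 7 infected
Step 2: +5 new -> 12 infected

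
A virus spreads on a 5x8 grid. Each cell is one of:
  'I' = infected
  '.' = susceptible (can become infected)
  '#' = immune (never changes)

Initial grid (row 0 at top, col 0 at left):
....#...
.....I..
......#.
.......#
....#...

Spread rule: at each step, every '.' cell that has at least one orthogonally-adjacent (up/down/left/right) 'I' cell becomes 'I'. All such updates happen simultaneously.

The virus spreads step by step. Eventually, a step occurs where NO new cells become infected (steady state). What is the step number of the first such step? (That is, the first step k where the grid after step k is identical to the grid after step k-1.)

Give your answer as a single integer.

Step 0 (initial): 1 infected
Step 1: +4 new -> 5 infected
Step 2: +5 new -> 10 infected
Step 3: +8 new -> 18 infected
Step 4: +5 new -> 23 infected
Step 5: +6 new -> 29 infected
Step 6: +4 new -> 33 infected
Step 7: +2 new -> 35 infected
Step 8: +1 new -> 36 infected
Step 9: +0 new -> 36 infected

Answer: 9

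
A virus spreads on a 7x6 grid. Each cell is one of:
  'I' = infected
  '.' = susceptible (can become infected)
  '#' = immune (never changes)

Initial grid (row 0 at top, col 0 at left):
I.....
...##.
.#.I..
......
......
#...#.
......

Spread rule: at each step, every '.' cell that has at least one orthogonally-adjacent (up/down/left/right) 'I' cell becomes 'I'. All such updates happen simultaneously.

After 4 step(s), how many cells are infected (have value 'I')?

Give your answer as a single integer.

Answer: 30

Derivation:
Step 0 (initial): 2 infected
Step 1: +5 new -> 7 infected
Step 2: +8 new -> 15 infected
Step 3: +8 new -> 23 infected
Step 4: +7 new -> 30 infected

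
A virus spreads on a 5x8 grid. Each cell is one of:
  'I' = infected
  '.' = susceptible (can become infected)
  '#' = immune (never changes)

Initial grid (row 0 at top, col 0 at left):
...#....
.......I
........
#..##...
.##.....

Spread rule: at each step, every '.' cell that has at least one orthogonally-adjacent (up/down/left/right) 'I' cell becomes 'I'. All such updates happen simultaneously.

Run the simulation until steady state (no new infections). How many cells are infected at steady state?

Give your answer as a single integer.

Answer: 33

Derivation:
Step 0 (initial): 1 infected
Step 1: +3 new -> 4 infected
Step 2: +4 new -> 8 infected
Step 3: +5 new -> 13 infected
Step 4: +5 new -> 18 infected
Step 5: +3 new -> 21 infected
Step 6: +4 new -> 25 infected
Step 7: +5 new -> 30 infected
Step 8: +3 new -> 33 infected
Step 9: +0 new -> 33 infected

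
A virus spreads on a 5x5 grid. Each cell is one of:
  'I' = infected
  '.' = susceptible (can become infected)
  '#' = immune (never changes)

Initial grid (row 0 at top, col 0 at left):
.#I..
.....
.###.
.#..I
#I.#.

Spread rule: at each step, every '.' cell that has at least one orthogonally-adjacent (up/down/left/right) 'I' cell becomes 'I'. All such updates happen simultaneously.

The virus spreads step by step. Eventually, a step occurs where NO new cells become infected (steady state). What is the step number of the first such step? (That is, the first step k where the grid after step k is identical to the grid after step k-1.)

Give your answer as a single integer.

Step 0 (initial): 3 infected
Step 1: +6 new -> 9 infected
Step 2: +5 new -> 14 infected
Step 3: +1 new -> 15 infected
Step 4: +2 new -> 17 infected
Step 5: +1 new -> 18 infected
Step 6: +0 new -> 18 infected

Answer: 6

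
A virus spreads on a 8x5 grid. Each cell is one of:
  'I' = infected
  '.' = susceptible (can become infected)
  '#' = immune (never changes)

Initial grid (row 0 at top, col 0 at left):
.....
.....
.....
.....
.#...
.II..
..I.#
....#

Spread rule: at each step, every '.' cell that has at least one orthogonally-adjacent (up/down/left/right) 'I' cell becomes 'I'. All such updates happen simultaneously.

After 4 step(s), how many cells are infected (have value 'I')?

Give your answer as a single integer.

Step 0 (initial): 3 infected
Step 1: +6 new -> 9 infected
Step 2: +7 new -> 16 infected
Step 3: +6 new -> 22 infected
Step 4: +5 new -> 27 infected

Answer: 27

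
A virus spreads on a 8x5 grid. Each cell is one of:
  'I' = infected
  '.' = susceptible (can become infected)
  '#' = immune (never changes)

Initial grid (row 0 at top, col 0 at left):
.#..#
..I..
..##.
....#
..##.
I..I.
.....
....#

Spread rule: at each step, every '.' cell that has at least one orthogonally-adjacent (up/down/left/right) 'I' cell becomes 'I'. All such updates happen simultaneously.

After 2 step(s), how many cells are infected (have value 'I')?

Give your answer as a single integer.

Step 0 (initial): 3 infected
Step 1: +9 new -> 12 infected
Step 2: +12 new -> 24 infected

Answer: 24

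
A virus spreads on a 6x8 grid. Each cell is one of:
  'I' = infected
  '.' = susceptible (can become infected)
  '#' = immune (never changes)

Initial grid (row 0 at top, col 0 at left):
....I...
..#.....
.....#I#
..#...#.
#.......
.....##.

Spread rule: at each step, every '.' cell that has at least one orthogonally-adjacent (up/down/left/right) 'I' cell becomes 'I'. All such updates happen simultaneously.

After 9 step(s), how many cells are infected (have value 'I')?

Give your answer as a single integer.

Answer: 40

Derivation:
Step 0 (initial): 2 infected
Step 1: +4 new -> 6 infected
Step 2: +6 new -> 12 infected
Step 3: +4 new -> 16 infected
Step 4: +6 new -> 22 infected
Step 5: +5 new -> 27 infected
Step 6: +5 new -> 32 infected
Step 7: +4 new -> 36 infected
Step 8: +3 new -> 39 infected
Step 9: +1 new -> 40 infected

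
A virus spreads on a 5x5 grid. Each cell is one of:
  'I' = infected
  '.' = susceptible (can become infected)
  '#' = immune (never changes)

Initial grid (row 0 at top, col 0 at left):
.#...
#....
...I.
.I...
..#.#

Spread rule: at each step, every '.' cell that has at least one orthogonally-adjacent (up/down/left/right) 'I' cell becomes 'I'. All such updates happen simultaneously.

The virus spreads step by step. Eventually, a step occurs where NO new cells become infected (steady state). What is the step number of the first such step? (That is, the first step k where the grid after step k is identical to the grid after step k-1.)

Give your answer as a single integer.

Step 0 (initial): 2 infected
Step 1: +8 new -> 10 infected
Step 2: +8 new -> 18 infected
Step 3: +2 new -> 20 infected
Step 4: +0 new -> 20 infected

Answer: 4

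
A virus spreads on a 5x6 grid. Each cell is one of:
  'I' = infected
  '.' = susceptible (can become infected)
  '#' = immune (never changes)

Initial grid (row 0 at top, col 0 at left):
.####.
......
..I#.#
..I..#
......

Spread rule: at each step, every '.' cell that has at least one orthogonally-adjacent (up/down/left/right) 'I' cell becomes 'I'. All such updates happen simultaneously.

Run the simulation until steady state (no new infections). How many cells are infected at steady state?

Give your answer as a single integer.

Step 0 (initial): 2 infected
Step 1: +5 new -> 7 infected
Step 2: +7 new -> 14 infected
Step 3: +5 new -> 19 infected
Step 4: +3 new -> 22 infected
Step 5: +1 new -> 23 infected
Step 6: +0 new -> 23 infected

Answer: 23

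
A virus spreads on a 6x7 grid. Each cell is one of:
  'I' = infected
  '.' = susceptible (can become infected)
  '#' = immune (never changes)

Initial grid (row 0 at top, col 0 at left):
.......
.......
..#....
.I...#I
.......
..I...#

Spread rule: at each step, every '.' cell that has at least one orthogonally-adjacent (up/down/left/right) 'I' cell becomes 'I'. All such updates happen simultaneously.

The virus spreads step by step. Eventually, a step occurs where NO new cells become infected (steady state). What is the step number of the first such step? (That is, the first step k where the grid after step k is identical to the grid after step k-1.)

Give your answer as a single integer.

Answer: 6

Derivation:
Step 0 (initial): 3 infected
Step 1: +9 new -> 12 infected
Step 2: +10 new -> 22 infected
Step 3: +10 new -> 32 infected
Step 4: +5 new -> 37 infected
Step 5: +2 new -> 39 infected
Step 6: +0 new -> 39 infected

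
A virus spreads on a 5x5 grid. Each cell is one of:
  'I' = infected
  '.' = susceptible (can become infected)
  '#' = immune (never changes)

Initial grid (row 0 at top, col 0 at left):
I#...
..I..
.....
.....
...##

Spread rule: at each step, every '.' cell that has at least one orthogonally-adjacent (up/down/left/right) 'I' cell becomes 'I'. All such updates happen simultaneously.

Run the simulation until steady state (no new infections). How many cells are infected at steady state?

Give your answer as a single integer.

Answer: 22

Derivation:
Step 0 (initial): 2 infected
Step 1: +5 new -> 7 infected
Step 2: +6 new -> 13 infected
Step 3: +6 new -> 19 infected
Step 4: +3 new -> 22 infected
Step 5: +0 new -> 22 infected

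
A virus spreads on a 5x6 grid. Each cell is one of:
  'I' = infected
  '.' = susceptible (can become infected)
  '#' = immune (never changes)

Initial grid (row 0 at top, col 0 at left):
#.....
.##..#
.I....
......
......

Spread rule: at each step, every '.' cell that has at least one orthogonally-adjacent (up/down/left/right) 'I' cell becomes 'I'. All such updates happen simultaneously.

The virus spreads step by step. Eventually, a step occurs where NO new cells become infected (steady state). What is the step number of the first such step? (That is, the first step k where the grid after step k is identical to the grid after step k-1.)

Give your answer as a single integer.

Answer: 7

Derivation:
Step 0 (initial): 1 infected
Step 1: +3 new -> 4 infected
Step 2: +5 new -> 9 infected
Step 3: +5 new -> 14 infected
Step 4: +5 new -> 19 infected
Step 5: +4 new -> 23 infected
Step 6: +3 new -> 26 infected
Step 7: +0 new -> 26 infected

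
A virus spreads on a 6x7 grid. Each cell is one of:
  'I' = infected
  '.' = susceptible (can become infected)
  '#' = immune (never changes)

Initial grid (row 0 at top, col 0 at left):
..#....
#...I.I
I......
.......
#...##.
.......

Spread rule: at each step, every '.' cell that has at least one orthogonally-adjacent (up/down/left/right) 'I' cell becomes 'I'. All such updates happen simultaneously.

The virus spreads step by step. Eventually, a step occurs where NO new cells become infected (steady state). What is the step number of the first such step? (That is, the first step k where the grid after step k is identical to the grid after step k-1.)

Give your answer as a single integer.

Answer: 7

Derivation:
Step 0 (initial): 3 infected
Step 1: +8 new -> 11 infected
Step 2: +10 new -> 21 infected
Step 3: +6 new -> 27 infected
Step 4: +5 new -> 32 infected
Step 5: +4 new -> 36 infected
Step 6: +1 new -> 37 infected
Step 7: +0 new -> 37 infected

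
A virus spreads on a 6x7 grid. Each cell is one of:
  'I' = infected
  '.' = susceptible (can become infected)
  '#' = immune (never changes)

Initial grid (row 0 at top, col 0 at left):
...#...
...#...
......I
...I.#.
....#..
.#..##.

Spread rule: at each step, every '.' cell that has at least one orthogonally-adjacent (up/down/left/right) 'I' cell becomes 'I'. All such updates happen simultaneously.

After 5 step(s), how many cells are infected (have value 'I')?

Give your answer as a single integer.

Step 0 (initial): 2 infected
Step 1: +7 new -> 9 infected
Step 2: +8 new -> 17 infected
Step 3: +9 new -> 26 infected
Step 4: +5 new -> 31 infected
Step 5: +3 new -> 34 infected

Answer: 34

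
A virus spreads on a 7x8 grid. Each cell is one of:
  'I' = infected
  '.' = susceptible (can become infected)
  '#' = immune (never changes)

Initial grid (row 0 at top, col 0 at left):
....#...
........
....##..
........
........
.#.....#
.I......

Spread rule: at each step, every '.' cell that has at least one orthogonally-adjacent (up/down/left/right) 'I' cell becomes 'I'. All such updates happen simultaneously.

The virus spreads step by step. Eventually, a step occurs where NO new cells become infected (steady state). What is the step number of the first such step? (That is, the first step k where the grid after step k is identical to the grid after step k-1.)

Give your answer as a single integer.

Step 0 (initial): 1 infected
Step 1: +2 new -> 3 infected
Step 2: +3 new -> 6 infected
Step 3: +4 new -> 10 infected
Step 4: +6 new -> 16 infected
Step 5: +7 new -> 23 infected
Step 6: +8 new -> 31 infected
Step 7: +6 new -> 37 infected
Step 8: +5 new -> 42 infected
Step 9: +3 new -> 45 infected
Step 10: +3 new -> 48 infected
Step 11: +2 new -> 50 infected
Step 12: +1 new -> 51 infected
Step 13: +0 new -> 51 infected

Answer: 13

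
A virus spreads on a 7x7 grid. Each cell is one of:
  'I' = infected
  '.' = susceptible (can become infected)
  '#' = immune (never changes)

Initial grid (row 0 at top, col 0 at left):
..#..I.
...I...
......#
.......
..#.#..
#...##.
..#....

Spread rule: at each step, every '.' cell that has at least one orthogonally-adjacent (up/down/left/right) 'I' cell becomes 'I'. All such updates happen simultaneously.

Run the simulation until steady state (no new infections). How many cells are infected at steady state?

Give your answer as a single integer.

Answer: 41

Derivation:
Step 0 (initial): 2 infected
Step 1: +7 new -> 9 infected
Step 2: +6 new -> 15 infected
Step 3: +7 new -> 22 infected
Step 4: +6 new -> 28 infected
Step 5: +5 new -> 33 infected
Step 6: +4 new -> 37 infected
Step 7: +3 new -> 40 infected
Step 8: +1 new -> 41 infected
Step 9: +0 new -> 41 infected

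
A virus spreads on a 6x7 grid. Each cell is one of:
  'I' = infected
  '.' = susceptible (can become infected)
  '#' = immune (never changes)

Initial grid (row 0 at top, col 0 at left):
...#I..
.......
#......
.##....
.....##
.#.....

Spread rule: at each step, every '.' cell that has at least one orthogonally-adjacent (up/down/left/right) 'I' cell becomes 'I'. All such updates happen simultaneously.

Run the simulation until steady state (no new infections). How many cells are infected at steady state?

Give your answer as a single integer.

Step 0 (initial): 1 infected
Step 1: +2 new -> 3 infected
Step 2: +4 new -> 7 infected
Step 3: +5 new -> 12 infected
Step 4: +7 new -> 19 infected
Step 5: +6 new -> 25 infected
Step 6: +4 new -> 29 infected
Step 7: +3 new -> 32 infected
Step 8: +1 new -> 33 infected
Step 9: +2 new -> 35 infected
Step 10: +0 new -> 35 infected

Answer: 35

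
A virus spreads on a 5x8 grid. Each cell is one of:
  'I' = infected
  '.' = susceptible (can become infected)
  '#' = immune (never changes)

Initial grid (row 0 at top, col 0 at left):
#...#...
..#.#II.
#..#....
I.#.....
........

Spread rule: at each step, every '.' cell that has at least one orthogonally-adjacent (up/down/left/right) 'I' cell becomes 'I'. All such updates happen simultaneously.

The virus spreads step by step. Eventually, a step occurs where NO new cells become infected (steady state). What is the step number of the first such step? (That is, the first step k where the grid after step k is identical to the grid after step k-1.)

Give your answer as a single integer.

Answer: 8

Derivation:
Step 0 (initial): 3 infected
Step 1: +7 new -> 10 infected
Step 2: +7 new -> 17 infected
Step 3: +7 new -> 24 infected
Step 4: +6 new -> 30 infected
Step 5: +1 new -> 31 infected
Step 6: +1 new -> 32 infected
Step 7: +1 new -> 33 infected
Step 8: +0 new -> 33 infected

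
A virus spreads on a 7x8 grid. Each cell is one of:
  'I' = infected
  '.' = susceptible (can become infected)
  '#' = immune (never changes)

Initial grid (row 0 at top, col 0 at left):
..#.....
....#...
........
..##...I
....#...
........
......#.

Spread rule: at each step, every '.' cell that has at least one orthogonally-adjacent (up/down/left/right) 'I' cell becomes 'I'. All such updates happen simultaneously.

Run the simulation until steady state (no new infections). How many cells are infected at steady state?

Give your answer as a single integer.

Answer: 50

Derivation:
Step 0 (initial): 1 infected
Step 1: +3 new -> 4 infected
Step 2: +5 new -> 9 infected
Step 3: +7 new -> 16 infected
Step 4: +4 new -> 20 infected
Step 5: +4 new -> 24 infected
Step 6: +5 new -> 29 infected
Step 7: +6 new -> 35 infected
Step 8: +6 new -> 41 infected
Step 9: +6 new -> 47 infected
Step 10: +3 new -> 50 infected
Step 11: +0 new -> 50 infected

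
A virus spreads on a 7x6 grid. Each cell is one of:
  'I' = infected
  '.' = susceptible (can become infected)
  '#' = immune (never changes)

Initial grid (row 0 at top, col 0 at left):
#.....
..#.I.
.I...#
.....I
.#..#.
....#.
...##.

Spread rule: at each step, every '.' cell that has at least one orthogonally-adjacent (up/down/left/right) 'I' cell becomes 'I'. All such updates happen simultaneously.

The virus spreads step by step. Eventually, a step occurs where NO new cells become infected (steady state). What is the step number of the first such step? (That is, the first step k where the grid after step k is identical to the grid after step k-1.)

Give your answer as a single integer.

Step 0 (initial): 3 infected
Step 1: +10 new -> 13 infected
Step 2: +9 new -> 22 infected
Step 3: +5 new -> 27 infected
Step 4: +3 new -> 30 infected
Step 5: +3 new -> 33 infected
Step 6: +1 new -> 34 infected
Step 7: +0 new -> 34 infected

Answer: 7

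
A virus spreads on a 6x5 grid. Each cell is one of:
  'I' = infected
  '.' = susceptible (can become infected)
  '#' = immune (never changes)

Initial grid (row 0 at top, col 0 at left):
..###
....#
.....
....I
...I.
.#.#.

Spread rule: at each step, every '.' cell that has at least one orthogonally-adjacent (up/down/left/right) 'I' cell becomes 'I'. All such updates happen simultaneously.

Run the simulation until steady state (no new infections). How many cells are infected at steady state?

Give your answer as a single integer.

Step 0 (initial): 2 infected
Step 1: +4 new -> 6 infected
Step 2: +5 new -> 11 infected
Step 3: +4 new -> 15 infected
Step 4: +4 new -> 19 infected
Step 5: +2 new -> 21 infected
Step 6: +2 new -> 23 infected
Step 7: +1 new -> 24 infected
Step 8: +0 new -> 24 infected

Answer: 24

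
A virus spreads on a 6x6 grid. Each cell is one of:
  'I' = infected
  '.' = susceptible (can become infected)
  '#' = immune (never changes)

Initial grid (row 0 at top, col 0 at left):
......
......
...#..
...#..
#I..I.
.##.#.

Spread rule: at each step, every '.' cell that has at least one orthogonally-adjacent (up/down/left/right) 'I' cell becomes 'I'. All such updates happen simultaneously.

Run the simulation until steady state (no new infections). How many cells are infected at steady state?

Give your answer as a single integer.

Answer: 29

Derivation:
Step 0 (initial): 2 infected
Step 1: +5 new -> 7 infected
Step 2: +7 new -> 14 infected
Step 3: +5 new -> 19 infected
Step 4: +6 new -> 25 infected
Step 5: +4 new -> 29 infected
Step 6: +0 new -> 29 infected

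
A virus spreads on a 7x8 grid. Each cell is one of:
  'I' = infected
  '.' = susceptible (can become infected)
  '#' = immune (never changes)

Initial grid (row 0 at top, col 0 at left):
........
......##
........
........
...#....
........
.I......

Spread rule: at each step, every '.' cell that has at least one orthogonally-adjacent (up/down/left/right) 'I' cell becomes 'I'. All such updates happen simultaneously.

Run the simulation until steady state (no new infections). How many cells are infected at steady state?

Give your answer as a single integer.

Step 0 (initial): 1 infected
Step 1: +3 new -> 4 infected
Step 2: +4 new -> 8 infected
Step 3: +5 new -> 13 infected
Step 4: +5 new -> 18 infected
Step 5: +7 new -> 25 infected
Step 6: +8 new -> 33 infected
Step 7: +7 new -> 40 infected
Step 8: +5 new -> 45 infected
Step 9: +4 new -> 49 infected
Step 10: +2 new -> 51 infected
Step 11: +1 new -> 52 infected
Step 12: +1 new -> 53 infected
Step 13: +0 new -> 53 infected

Answer: 53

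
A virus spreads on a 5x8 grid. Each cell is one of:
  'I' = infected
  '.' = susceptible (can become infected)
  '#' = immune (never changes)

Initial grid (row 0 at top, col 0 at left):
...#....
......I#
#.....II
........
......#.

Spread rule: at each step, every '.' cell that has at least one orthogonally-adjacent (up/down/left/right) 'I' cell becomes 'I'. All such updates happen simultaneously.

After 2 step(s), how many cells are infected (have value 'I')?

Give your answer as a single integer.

Answer: 14

Derivation:
Step 0 (initial): 3 infected
Step 1: +5 new -> 8 infected
Step 2: +6 new -> 14 infected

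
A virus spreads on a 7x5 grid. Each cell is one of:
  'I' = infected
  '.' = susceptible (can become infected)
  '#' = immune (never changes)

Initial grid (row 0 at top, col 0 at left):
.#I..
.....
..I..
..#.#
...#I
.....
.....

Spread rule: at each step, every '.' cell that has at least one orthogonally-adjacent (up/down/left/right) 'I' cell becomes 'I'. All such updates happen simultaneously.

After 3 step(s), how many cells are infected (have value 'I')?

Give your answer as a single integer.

Answer: 23

Derivation:
Step 0 (initial): 3 infected
Step 1: +5 new -> 8 infected
Step 2: +9 new -> 17 infected
Step 3: +6 new -> 23 infected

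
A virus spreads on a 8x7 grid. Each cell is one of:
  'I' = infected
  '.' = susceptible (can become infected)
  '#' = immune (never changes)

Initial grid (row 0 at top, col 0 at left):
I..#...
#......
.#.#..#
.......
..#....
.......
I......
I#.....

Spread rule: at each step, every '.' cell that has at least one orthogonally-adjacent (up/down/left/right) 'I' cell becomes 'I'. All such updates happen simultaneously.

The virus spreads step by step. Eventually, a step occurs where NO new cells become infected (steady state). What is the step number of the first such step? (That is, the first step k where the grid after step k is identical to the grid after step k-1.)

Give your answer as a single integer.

Step 0 (initial): 3 infected
Step 1: +3 new -> 6 infected
Step 2: +5 new -> 11 infected
Step 3: +6 new -> 17 infected
Step 4: +7 new -> 24 infected
Step 5: +6 new -> 30 infected
Step 6: +8 new -> 38 infected
Step 7: +7 new -> 45 infected
Step 8: +3 new -> 48 infected
Step 9: +1 new -> 49 infected
Step 10: +0 new -> 49 infected

Answer: 10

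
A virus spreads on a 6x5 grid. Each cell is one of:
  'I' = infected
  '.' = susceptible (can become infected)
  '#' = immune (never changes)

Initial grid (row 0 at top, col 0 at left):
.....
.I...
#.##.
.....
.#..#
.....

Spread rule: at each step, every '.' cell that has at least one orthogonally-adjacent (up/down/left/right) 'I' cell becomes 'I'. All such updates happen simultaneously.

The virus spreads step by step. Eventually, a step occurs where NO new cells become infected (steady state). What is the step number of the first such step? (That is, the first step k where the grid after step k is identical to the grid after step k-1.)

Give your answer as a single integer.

Answer: 8

Derivation:
Step 0 (initial): 1 infected
Step 1: +4 new -> 5 infected
Step 2: +4 new -> 9 infected
Step 3: +4 new -> 13 infected
Step 4: +5 new -> 18 infected
Step 5: +4 new -> 22 infected
Step 6: +2 new -> 24 infected
Step 7: +1 new -> 25 infected
Step 8: +0 new -> 25 infected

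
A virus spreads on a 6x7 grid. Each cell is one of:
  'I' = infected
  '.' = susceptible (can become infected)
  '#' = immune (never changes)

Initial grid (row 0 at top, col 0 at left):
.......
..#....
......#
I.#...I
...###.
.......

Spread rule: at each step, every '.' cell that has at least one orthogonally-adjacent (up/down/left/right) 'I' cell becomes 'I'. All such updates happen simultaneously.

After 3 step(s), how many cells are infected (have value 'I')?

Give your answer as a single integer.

Answer: 23

Derivation:
Step 0 (initial): 2 infected
Step 1: +5 new -> 7 infected
Step 2: +7 new -> 14 infected
Step 3: +9 new -> 23 infected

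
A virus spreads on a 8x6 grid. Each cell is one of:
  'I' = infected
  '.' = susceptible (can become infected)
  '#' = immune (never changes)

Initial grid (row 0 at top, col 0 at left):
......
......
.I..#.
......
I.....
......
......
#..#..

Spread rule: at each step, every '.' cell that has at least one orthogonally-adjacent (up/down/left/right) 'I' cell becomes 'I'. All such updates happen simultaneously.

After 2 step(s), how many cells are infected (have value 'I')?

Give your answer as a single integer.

Step 0 (initial): 2 infected
Step 1: +7 new -> 9 infected
Step 2: +8 new -> 17 infected

Answer: 17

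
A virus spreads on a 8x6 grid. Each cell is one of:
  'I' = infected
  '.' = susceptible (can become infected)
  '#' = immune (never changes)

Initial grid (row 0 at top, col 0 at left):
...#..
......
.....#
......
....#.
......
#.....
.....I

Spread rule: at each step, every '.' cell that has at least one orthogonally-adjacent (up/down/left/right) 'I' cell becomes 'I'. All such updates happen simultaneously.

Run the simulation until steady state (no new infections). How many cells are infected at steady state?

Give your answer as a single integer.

Step 0 (initial): 1 infected
Step 1: +2 new -> 3 infected
Step 2: +3 new -> 6 infected
Step 3: +4 new -> 10 infected
Step 4: +4 new -> 14 infected
Step 5: +5 new -> 19 infected
Step 6: +4 new -> 23 infected
Step 7: +5 new -> 28 infected
Step 8: +6 new -> 34 infected
Step 9: +4 new -> 38 infected
Step 10: +3 new -> 41 infected
Step 11: +2 new -> 43 infected
Step 12: +1 new -> 44 infected
Step 13: +0 new -> 44 infected

Answer: 44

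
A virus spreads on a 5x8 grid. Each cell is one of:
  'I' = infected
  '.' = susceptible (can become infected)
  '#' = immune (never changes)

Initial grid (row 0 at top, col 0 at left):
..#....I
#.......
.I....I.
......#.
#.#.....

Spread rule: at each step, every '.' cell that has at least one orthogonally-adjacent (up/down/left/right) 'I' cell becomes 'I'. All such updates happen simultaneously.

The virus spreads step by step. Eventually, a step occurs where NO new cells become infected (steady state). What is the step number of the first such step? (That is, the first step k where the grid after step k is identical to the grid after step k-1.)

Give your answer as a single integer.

Answer: 5

Derivation:
Step 0 (initial): 3 infected
Step 1: +9 new -> 12 infected
Step 2: +11 new -> 23 infected
Step 3: +8 new -> 31 infected
Step 4: +4 new -> 35 infected
Step 5: +0 new -> 35 infected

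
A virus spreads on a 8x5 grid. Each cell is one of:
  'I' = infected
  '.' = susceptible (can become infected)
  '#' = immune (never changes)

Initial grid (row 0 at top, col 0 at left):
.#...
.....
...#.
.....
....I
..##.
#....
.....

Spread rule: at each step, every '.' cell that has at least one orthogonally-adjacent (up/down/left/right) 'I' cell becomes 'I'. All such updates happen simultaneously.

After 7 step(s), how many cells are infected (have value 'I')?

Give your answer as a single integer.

Step 0 (initial): 1 infected
Step 1: +3 new -> 4 infected
Step 2: +4 new -> 8 infected
Step 3: +5 new -> 13 infected
Step 4: +8 new -> 21 infected
Step 5: +7 new -> 28 infected
Step 6: +4 new -> 32 infected
Step 7: +2 new -> 34 infected

Answer: 34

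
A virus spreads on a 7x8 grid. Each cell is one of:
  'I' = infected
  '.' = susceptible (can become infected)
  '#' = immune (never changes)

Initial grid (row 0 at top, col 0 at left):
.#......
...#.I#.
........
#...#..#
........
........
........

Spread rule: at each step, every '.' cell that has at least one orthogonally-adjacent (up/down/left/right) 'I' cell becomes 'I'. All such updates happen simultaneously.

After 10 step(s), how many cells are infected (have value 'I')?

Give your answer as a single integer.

Answer: 50

Derivation:
Step 0 (initial): 1 infected
Step 1: +3 new -> 4 infected
Step 2: +5 new -> 9 infected
Step 3: +6 new -> 15 infected
Step 4: +7 new -> 22 infected
Step 5: +8 new -> 30 infected
Step 6: +8 new -> 38 infected
Step 7: +5 new -> 43 infected
Step 8: +4 new -> 47 infected
Step 9: +2 new -> 49 infected
Step 10: +1 new -> 50 infected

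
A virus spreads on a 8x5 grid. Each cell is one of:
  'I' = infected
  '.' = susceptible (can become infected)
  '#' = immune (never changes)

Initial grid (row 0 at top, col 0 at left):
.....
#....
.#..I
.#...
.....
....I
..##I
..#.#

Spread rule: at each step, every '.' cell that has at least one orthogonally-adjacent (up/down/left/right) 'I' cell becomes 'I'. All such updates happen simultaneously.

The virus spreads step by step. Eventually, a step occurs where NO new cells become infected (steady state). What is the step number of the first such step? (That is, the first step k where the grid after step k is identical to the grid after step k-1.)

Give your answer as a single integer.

Step 0 (initial): 3 infected
Step 1: +5 new -> 8 infected
Step 2: +6 new -> 14 infected
Step 3: +5 new -> 19 infected
Step 4: +5 new -> 24 infected
Step 5: +4 new -> 28 infected
Step 6: +3 new -> 31 infected
Step 7: +1 new -> 32 infected
Step 8: +0 new -> 32 infected

Answer: 8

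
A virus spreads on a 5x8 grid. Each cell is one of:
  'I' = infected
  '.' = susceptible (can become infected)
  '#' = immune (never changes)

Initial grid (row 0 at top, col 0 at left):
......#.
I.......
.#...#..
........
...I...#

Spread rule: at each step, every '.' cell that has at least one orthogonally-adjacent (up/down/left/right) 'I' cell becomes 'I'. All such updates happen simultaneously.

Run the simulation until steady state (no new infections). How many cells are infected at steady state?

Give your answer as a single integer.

Step 0 (initial): 2 infected
Step 1: +6 new -> 8 infected
Step 2: +8 new -> 16 infected
Step 3: +8 new -> 24 infected
Step 4: +3 new -> 27 infected
Step 5: +4 new -> 31 infected
Step 6: +3 new -> 34 infected
Step 7: +1 new -> 35 infected
Step 8: +1 new -> 36 infected
Step 9: +0 new -> 36 infected

Answer: 36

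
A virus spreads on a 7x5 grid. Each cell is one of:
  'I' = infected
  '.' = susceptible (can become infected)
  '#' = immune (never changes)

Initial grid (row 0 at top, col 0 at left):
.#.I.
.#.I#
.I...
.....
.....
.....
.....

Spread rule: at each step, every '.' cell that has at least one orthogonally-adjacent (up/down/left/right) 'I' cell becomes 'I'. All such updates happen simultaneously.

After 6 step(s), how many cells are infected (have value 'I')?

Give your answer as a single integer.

Step 0 (initial): 3 infected
Step 1: +7 new -> 10 infected
Step 2: +6 new -> 16 infected
Step 3: +6 new -> 22 infected
Step 4: +5 new -> 27 infected
Step 5: +4 new -> 31 infected
Step 6: +1 new -> 32 infected

Answer: 32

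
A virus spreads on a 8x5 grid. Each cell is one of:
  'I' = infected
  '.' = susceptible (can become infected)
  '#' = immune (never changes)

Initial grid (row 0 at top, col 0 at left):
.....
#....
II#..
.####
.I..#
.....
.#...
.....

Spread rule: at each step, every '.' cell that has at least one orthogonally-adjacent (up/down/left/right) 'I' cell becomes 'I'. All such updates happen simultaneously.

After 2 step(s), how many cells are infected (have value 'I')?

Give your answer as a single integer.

Answer: 13

Derivation:
Step 0 (initial): 3 infected
Step 1: +5 new -> 8 infected
Step 2: +5 new -> 13 infected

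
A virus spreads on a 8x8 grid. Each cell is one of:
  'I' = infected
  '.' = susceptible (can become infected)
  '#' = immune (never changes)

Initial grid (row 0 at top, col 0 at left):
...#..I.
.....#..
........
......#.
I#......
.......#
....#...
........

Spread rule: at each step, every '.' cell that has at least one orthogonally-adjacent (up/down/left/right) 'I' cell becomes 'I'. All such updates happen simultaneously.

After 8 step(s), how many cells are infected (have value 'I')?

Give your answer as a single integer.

Answer: 55

Derivation:
Step 0 (initial): 2 infected
Step 1: +5 new -> 7 infected
Step 2: +7 new -> 14 infected
Step 3: +9 new -> 23 infected
Step 4: +12 new -> 35 infected
Step 5: +10 new -> 45 infected
Step 6: +5 new -> 50 infected
Step 7: +3 new -> 53 infected
Step 8: +2 new -> 55 infected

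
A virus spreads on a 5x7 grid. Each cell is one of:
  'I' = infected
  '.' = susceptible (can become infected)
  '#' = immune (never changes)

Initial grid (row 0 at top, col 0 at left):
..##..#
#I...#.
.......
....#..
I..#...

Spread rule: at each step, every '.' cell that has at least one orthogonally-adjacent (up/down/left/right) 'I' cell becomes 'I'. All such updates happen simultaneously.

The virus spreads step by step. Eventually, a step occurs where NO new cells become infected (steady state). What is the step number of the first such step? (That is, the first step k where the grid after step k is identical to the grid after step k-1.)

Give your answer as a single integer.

Answer: 9

Derivation:
Step 0 (initial): 2 infected
Step 1: +5 new -> 7 infected
Step 2: +6 new -> 13 infected
Step 3: +3 new -> 16 infected
Step 4: +3 new -> 19 infected
Step 5: +2 new -> 21 infected
Step 6: +2 new -> 23 infected
Step 7: +3 new -> 26 infected
Step 8: +2 new -> 28 infected
Step 9: +0 new -> 28 infected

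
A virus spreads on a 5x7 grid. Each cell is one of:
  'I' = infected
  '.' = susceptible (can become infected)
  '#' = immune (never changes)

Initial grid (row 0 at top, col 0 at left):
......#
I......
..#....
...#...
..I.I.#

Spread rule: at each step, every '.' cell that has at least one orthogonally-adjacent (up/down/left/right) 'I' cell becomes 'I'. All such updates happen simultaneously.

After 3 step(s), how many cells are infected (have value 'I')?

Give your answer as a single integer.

Step 0 (initial): 3 infected
Step 1: +8 new -> 11 infected
Step 2: +8 new -> 19 infected
Step 3: +6 new -> 25 infected

Answer: 25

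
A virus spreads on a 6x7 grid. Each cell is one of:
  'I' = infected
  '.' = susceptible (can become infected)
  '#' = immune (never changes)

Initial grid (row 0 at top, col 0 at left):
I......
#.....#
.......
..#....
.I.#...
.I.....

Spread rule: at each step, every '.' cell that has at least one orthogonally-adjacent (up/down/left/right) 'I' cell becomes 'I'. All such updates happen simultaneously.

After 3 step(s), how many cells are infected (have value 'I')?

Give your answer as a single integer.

Step 0 (initial): 3 infected
Step 1: +6 new -> 9 infected
Step 2: +5 new -> 14 infected
Step 3: +5 new -> 19 infected

Answer: 19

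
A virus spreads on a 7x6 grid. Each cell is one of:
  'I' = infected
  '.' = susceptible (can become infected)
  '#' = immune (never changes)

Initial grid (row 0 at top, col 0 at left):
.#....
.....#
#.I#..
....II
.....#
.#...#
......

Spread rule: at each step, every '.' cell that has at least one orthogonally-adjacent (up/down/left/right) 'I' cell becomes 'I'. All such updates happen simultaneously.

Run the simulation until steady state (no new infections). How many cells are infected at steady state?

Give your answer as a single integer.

Step 0 (initial): 3 infected
Step 1: +7 new -> 10 infected
Step 2: +8 new -> 18 infected
Step 3: +8 new -> 26 infected
Step 4: +6 new -> 32 infected
Step 5: +2 new -> 34 infected
Step 6: +1 new -> 35 infected
Step 7: +0 new -> 35 infected

Answer: 35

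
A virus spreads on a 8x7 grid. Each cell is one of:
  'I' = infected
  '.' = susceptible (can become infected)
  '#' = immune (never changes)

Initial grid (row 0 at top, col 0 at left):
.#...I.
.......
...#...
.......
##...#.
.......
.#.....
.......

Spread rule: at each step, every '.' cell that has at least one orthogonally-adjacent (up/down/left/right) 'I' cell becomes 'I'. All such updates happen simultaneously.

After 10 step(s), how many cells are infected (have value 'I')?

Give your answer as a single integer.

Answer: 47

Derivation:
Step 0 (initial): 1 infected
Step 1: +3 new -> 4 infected
Step 2: +4 new -> 8 infected
Step 3: +5 new -> 13 infected
Step 4: +3 new -> 16 infected
Step 5: +5 new -> 21 infected
Step 6: +6 new -> 27 infected
Step 7: +8 new -> 35 infected
Step 8: +6 new -> 41 infected
Step 9: +4 new -> 45 infected
Step 10: +2 new -> 47 infected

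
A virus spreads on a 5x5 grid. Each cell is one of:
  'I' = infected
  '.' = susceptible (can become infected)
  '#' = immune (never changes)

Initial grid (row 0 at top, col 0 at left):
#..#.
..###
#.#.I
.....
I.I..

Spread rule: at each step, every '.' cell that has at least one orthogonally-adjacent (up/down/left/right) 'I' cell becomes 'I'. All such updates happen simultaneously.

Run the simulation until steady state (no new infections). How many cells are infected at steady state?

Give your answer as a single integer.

Step 0 (initial): 3 infected
Step 1: +6 new -> 9 infected
Step 2: +3 new -> 12 infected
Step 3: +1 new -> 13 infected
Step 4: +1 new -> 14 infected
Step 5: +2 new -> 16 infected
Step 6: +1 new -> 17 infected
Step 7: +0 new -> 17 infected

Answer: 17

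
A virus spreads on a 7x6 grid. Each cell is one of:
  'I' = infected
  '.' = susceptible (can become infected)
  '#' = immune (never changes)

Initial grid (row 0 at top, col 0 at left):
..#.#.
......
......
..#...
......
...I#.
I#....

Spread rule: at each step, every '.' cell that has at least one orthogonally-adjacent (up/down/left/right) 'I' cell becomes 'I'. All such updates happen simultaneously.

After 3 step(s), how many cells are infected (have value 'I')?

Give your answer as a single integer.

Answer: 19

Derivation:
Step 0 (initial): 2 infected
Step 1: +4 new -> 6 infected
Step 2: +7 new -> 13 infected
Step 3: +6 new -> 19 infected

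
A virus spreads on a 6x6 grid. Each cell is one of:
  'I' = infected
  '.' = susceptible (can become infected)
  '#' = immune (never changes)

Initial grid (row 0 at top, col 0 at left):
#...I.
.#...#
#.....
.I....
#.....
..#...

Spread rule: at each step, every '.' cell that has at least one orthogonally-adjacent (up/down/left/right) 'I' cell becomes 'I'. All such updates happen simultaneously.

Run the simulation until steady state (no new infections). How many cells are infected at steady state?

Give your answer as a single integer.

Answer: 29

Derivation:
Step 0 (initial): 2 infected
Step 1: +7 new -> 9 infected
Step 2: +7 new -> 16 infected
Step 3: +7 new -> 23 infected
Step 4: +3 new -> 26 infected
Step 5: +2 new -> 28 infected
Step 6: +1 new -> 29 infected
Step 7: +0 new -> 29 infected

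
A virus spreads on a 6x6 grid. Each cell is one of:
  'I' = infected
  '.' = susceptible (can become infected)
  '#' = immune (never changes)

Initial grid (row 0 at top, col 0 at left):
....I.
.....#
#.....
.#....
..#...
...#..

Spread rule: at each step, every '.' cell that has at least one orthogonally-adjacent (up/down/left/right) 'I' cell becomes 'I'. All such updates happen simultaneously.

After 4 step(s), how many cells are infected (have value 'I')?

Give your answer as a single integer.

Answer: 18

Derivation:
Step 0 (initial): 1 infected
Step 1: +3 new -> 4 infected
Step 2: +3 new -> 7 infected
Step 3: +5 new -> 12 infected
Step 4: +6 new -> 18 infected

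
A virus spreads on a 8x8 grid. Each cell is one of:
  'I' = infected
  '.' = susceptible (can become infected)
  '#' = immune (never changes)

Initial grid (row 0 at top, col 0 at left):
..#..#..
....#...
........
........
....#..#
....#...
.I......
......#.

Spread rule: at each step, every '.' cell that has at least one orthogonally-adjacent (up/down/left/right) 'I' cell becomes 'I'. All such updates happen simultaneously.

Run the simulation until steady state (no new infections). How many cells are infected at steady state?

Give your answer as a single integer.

Step 0 (initial): 1 infected
Step 1: +4 new -> 5 infected
Step 2: +6 new -> 11 infected
Step 3: +6 new -> 17 infected
Step 4: +6 new -> 23 infected
Step 5: +7 new -> 30 infected
Step 6: +8 new -> 38 infected
Step 7: +7 new -> 45 infected
Step 8: +3 new -> 48 infected
Step 9: +4 new -> 52 infected
Step 10: +2 new -> 54 infected
Step 11: +2 new -> 56 infected
Step 12: +1 new -> 57 infected
Step 13: +0 new -> 57 infected

Answer: 57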